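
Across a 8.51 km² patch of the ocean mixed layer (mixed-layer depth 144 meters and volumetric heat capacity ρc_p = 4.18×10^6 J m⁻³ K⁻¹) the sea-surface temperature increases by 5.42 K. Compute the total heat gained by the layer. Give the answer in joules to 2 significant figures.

2.8×10^16 J

Areal heat capacity C = ρc_p × D = 4.18×10^6 × 144 = 6.02×10^8 J/(m²·K).
Heat per unit area: q = C ΔT = 6.02×10^8 × 5.42 = 3.26×10^9 J/m².
Total heat: Q = q × A = 3.26×10^9 × (8.51 × 10⁶ m²) = 2.78×10^16 J.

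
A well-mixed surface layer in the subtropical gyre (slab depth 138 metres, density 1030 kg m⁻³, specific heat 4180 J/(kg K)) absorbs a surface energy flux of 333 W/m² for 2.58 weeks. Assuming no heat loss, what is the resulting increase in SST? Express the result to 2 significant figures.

Areal heat capacity C = ρ c_p D = 1030 × 4180 × 138 = 5.94×10^8 J/(m²·K).
Net heat input Q = F Δt = 333 × (2.58 weeks × 6.048×10^5 s/week) = 5.20×10^8 J/m².
ΔT = Q / C = 5.20×10^8 / 5.94×10^8 = 0.875 K.

0.87 K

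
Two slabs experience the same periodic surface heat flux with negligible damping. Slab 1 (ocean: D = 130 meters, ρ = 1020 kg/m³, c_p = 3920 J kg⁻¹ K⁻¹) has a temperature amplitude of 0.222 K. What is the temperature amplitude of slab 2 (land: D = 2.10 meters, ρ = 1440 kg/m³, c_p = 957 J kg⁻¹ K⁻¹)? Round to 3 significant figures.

39.9 K

C_ocean = 5.20×10^8 J/(m²·K); C_land = 2.89×10^6 J/(m²·K).
A ∝ 1/C ⇒ A_land = A_ocean × C_ocean/C_land = 0.222 × 180 = 39.9 K.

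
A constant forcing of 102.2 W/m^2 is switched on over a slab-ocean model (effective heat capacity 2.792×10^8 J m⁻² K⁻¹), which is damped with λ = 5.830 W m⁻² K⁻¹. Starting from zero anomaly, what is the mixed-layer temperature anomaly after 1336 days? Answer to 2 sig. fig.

16 K

Areal heat capacity C = 2.792×10^8 J m⁻² K⁻¹ (given).
τ = C / λ = 2.79×10^8 / 5.830 = 4.79×10^7 s.
Equilibrium anomaly ΔT_eq = F / λ = 102.2 / 5.830 = 17.5 K.
t = 1336 days = 1.15×10^8 s, so t/τ = 2.41.
ΔT(t) = ΔT_eq (1 − e^(−t/τ)) = 17.5 × (1 − e^−2.41) = 16.0 K.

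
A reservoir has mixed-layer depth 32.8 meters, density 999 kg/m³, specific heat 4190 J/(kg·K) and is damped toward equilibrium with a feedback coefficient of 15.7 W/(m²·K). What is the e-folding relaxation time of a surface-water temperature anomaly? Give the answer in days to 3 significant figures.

101 days

Areal heat capacity C = ρ c_p D = 999 × 4190 × 32.8 = 1.37×10^8 J/(m^2 K).
Relaxation time τ = C / λ = 1.37×10^8 / 15.7 = 8.74×10^6 s.
In days: 8.74×10^6 s / (86400 s/day) = 101 days.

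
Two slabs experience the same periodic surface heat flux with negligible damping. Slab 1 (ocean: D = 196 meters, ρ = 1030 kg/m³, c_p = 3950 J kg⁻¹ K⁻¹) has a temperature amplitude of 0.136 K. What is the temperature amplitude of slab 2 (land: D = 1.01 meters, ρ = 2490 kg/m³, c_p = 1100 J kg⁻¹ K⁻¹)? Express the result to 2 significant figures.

39 K

C_ocean = 7.97×10^8 J/(m²·K); C_land = 2.77×10^6 J/(m²·K).
A ∝ 1/C ⇒ A_land = A_ocean × C_ocean/C_land = 0.136 × 288 = 39.2 K.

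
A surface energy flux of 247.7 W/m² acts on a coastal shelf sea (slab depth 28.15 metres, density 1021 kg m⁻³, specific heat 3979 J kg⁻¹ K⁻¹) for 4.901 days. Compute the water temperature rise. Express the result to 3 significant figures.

Areal heat capacity C = ρ c_p D = 1021 × 3979 × 28.15 = 1.14×10^8 J/(m^2 K).
Net heat input Q = F Δt = 247.7 × (4.901 days × 86400 s/day) = 1.05×10^8 J/m².
ΔT = Q / C = 1.05×10^8 / 1.14×10^8 = 0.917 K.

0.917 K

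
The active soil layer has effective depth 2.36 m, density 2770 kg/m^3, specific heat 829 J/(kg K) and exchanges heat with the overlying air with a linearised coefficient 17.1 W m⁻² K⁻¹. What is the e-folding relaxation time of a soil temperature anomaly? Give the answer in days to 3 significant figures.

3.67 days

Areal heat capacity C = ρ c_p D = 2770 × 829 × 2.36 = 5.42×10^6 J/(m²·K).
Relaxation time τ = C / λ = 5.42×10^6 / 17.1 = 3.17×10^5 s.
In days: 3.17×10^5 s / (86400 s/day) = 3.67 days.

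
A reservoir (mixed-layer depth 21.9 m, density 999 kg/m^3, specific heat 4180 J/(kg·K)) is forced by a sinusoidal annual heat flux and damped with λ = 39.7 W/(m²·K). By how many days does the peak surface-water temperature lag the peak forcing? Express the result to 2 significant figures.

Areal heat capacity C = ρ c_p D = 999 × 4180 × 21.9 = 9.15×10^7 J m⁻² K⁻¹.
ω = 2π / 3.15×10^7 s = 1.99×10^-7 s⁻¹.
Phase lag φ = arctan(Cω/λ) = arctan(18.2/39.7) = 0.430 rad.
Time lag = φ / ω = 0.430 / 1.99×10^-7 = 2.16×10^6 s = 25.0 days.

25 days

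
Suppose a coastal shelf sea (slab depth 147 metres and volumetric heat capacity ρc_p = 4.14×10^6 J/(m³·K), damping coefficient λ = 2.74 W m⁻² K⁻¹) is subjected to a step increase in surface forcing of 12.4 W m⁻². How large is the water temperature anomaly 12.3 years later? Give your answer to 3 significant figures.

3.74 K

Areal heat capacity C = ρc_p × D = 4.14×10^6 × 147 = 6.09×10^8 J/(m^2 K).
τ = C / λ = 6.09×10^8 / 2.74 = 2.22×10^8 s.
Equilibrium anomaly ΔT_eq = F / λ = 12.4 / 2.74 = 4.53 K.
t = 12.3 years = 3.88×10^8 s, so t/τ = 1.75.
ΔT(t) = ΔT_eq (1 − e^(−t/τ)) = 4.53 × (1 − e^−1.75) = 3.74 K.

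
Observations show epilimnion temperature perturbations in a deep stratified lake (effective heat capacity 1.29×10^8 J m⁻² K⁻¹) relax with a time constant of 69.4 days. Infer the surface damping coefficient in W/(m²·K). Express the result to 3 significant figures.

21.5

Areal heat capacity C = 1.29×10^8 J m⁻² K⁻¹ (given).
τ = 69.4 days = 6.00×10^6 s.
λ = C / τ = 1.29×10^8 / 6.00×10^6 = 21.5 W/(m²·K).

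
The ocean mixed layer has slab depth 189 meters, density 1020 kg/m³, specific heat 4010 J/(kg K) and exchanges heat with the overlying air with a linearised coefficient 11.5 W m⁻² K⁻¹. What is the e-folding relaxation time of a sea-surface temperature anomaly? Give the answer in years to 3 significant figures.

2.13 years

Areal heat capacity C = ρ c_p D = 1020 × 4010 × 189 = 7.73×10^8 J m⁻² K⁻¹.
Relaxation time τ = C / λ = 7.73×10^8 / 11.5 = 6.72×10^7 s.
In years: 6.72×10^7 s / (3.156×10^7 s/year) = 2.13 years.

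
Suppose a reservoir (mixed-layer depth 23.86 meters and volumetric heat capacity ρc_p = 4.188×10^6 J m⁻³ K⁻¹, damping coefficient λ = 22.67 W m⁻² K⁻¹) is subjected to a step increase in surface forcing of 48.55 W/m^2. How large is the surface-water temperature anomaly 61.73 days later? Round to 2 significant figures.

Areal heat capacity C = ρc_p × D = 4.188×10^6 × 23.86 = 9.99×10^7 J m⁻² K⁻¹.
τ = C / λ = 9.99×10^7 / 22.67 = 4.41×10^6 s.
Equilibrium anomaly ΔT_eq = F / λ = 48.55 / 22.67 = 2.14 K.
t = 61.73 days = 5.33×10^6 s, so t/τ = 1.21.
ΔT(t) = ΔT_eq (1 − e^(−t/τ)) = 2.14 × (1 − e^−1.21) = 1.50 K.

1.5 K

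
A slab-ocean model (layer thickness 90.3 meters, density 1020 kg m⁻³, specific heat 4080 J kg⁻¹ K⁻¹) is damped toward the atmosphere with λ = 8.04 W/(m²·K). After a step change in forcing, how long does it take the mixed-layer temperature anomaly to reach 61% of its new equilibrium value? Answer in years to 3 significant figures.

Areal heat capacity C = ρ c_p D = 1020 × 4080 × 90.3 = 3.76×10^8 J m⁻² K⁻¹.
τ = C / λ = 3.76×10^8 / 8.04 = 4.67×10^7 s.
Fraction reached: 1 − e^(−t/τ) = 0.61 ⇒ t = −τ ln(1 − 0.61) = τ × 0.942.
t = 4.40×10^7 s = 1.39 years.

1.39 years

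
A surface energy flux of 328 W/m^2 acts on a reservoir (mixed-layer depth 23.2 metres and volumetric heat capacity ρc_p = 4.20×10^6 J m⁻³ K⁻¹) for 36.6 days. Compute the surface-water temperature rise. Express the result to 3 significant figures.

10.6 K

Areal heat capacity C = ρc_p × D = 4.20×10^6 × 23.2 = 9.74×10^7 J/(m^2 K).
Net heat input Q = F Δt = 328 × (36.6 days × 86400 s/day) = 1.04×10^9 J/m².
ΔT = Q / C = 1.04×10^9 / 9.74×10^7 = 10.6 K.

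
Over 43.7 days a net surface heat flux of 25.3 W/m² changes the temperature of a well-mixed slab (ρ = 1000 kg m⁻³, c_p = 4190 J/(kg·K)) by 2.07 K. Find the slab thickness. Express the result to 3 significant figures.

Heat input Q = F Δt = 25.3 × 3.78×10^6 s = 9.55×10^7 J/m².
Required areal heat capacity C = Q / ΔT = 4.61×10^7 J/(m²·K).
Depth D = C / (ρ c_p) = 4.61×10^7 / (1000 × 4190) = 11.0 m.

11.0 m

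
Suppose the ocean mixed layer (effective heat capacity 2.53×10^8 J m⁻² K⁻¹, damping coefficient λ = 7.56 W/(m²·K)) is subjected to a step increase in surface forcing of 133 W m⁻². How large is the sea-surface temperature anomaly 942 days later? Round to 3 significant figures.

16.0 K

Areal heat capacity C = 2.53×10^8 J m⁻² K⁻¹ (given).
τ = C / λ = 2.53×10^8 / 7.56 = 3.35×10^7 s.
Equilibrium anomaly ΔT_eq = F / λ = 133 / 7.56 = 17.6 K.
t = 942 days = 8.14×10^7 s, so t/τ = 2.43.
ΔT(t) = ΔT_eq (1 − e^(−t/τ)) = 17.6 × (1 − e^−2.43) = 16.0 K.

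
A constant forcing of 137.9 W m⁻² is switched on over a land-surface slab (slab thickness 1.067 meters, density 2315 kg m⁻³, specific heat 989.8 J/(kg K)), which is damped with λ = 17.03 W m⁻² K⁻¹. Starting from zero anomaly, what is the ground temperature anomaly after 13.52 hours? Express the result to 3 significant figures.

2.33 K

Areal heat capacity C = ρ c_p D = 2315 × 989.8 × 1.067 = 2.44×10^6 J/(m²·K).
τ = C / λ = 2.44×10^6 / 17.03 = 1.44×10^5 s.
Equilibrium anomaly ΔT_eq = F / λ = 137.9 / 17.03 = 8.10 K.
t = 13.52 hours = 48700 s, so t/τ = 0.339.
ΔT(t) = ΔT_eq (1 − e^(−t/τ)) = 8.10 × (1 − e^−0.339) = 2.33 K.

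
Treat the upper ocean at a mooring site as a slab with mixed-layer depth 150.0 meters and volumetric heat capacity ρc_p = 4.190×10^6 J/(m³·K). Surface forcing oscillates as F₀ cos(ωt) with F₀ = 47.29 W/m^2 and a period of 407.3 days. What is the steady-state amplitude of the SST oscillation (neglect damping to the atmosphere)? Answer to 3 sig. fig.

Areal heat capacity C = ρc_p × D = 4.190×10^6 × 150.0 = 6.28×10^8 J m⁻² K⁻¹.
Angular frequency ω = 2π / T = 2π / 3.52×10^7 s = 1.79×10^-7 s⁻¹.
Cω = 6.28×10^8 × 1.79×10^-7 = 112 W/(m²·K).
Amplitude A = F₀ / (Cω) = 47.29 / 112 = 0.421 K.

0.421 K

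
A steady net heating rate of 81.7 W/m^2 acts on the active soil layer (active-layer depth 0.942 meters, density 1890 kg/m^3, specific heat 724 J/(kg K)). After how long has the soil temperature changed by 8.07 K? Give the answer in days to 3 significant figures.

1.47 days

Areal heat capacity C = ρ c_p D = 1890 × 724 × 0.942 = 1.29×10^6 J/(m²·K).
Time required: Δt = C ΔT / F = 1.29×10^6 × 8.07 / 81.7 = 1.27×10^5 s.
In days: 1.27×10^5 s / (86400 s/day) = 1.47 days.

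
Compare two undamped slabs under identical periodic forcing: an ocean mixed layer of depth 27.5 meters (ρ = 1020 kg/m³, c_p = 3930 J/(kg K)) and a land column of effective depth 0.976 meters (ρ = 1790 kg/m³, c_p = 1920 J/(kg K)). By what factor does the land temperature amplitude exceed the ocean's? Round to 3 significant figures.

C_ocean = 1020 × 3930 × 27.5 = 1.10×10^8 J/(m²·K).
C_land = 1790 × 1920 × 0.976 = 3.35×10^6 J/(m²·K).
Undamped amplitude ∝ 1/C, so A_land/A_ocean = C_ocean/C_land = 32.9.

32.9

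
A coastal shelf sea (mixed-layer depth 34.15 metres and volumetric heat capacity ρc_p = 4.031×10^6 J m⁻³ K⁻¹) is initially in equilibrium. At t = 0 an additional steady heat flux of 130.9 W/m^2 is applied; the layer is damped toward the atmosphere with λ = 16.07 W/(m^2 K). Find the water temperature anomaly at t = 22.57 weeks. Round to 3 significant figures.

Areal heat capacity C = ρc_p × D = 4.031×10^6 × 34.15 = 1.38×10^8 J m⁻² K⁻¹.
τ = C / λ = 1.38×10^8 / 16.07 = 8.57×10^6 s.
Equilibrium anomaly ΔT_eq = F / λ = 130.9 / 16.07 = 8.15 K.
t = 22.57 weeks = 1.37×10^7 s, so t/τ = 1.59.
ΔT(t) = ΔT_eq (1 − e^(−t/τ)) = 8.15 × (1 − e^−1.59) = 6.49 K.

6.49 K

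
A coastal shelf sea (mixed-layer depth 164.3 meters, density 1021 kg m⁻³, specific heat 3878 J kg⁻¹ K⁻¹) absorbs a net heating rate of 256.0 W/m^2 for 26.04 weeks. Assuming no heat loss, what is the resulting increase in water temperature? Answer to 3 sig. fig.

6.20 K

Areal heat capacity C = ρ c_p D = 1021 × 3878 × 164.3 = 6.51×10^8 J m⁻² K⁻¹.
Net heat input Q = F Δt = 256.0 × (26.04 weeks × 6.048×10^5 s/week) = 4.03×10^9 J/m².
ΔT = Q / C = 4.03×10^9 / 6.51×10^8 = 6.20 K.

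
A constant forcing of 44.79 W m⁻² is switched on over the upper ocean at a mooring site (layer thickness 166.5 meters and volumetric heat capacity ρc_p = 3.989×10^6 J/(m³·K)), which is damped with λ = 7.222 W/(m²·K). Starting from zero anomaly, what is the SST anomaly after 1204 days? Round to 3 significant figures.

4.20 K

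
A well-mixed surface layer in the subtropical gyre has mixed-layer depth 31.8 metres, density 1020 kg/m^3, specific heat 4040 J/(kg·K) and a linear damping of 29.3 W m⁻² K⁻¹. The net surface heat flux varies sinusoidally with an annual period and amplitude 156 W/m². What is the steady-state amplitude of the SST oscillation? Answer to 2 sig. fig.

Areal heat capacity C = ρ c_p D = 1020 × 4040 × 31.8 = 1.31×10^8 J/(m²·K).
Angular frequency ω = 2π / T = 2π / 3.15×10^7 s = 1.99×10^-7 s⁻¹.
√((Cω)² + λ²) = √((26.1)² + 29.3²) = 39.2 W/(m²·K).
Amplitude A = F₀ / √((Cω)²+λ²) = 156 / 39.2 = 3.98 K.

4.0 K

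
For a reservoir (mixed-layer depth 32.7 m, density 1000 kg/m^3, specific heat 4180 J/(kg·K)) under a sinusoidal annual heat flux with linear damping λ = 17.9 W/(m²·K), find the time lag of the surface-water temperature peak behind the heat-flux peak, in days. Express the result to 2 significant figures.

57 days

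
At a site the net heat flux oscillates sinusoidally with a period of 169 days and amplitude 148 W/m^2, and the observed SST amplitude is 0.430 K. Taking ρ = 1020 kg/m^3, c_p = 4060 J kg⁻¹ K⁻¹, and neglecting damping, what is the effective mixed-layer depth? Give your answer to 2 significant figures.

190 m

ω = 2π / 1.46×10^7 s = 4.30×10^-7 s⁻¹.
Required C = F₀ / (A ω) = 148 / (0.430 × 4.30×10^-7) = 8.00×10^8 J/(m²·K).
D = C / (ρ c_p) = 8.00×10^8 / (1020 × 4060) = 193 m.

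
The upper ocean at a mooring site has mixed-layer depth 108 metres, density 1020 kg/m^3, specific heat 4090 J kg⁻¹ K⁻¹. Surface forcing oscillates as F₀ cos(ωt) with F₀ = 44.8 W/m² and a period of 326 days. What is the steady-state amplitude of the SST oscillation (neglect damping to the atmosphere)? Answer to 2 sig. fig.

Areal heat capacity C = ρ c_p D = 1020 × 4090 × 108 = 4.51×10^8 J/(m²·K).
Angular frequency ω = 2π / T = 2π / 2.82×10^7 s = 2.23×10^-7 s⁻¹.
Cω = 4.51×10^8 × 2.23×10^-7 = 101 W/(m²·K).
Amplitude A = F₀ / (Cω) = 44.8 / 101 = 0.446 K.

0.45 K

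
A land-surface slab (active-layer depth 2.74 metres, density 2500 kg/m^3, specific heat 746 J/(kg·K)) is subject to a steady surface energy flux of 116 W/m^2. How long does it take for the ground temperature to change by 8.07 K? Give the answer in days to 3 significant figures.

Areal heat capacity C = ρ c_p D = 2500 × 746 × 2.74 = 5.11×10^6 J m⁻² K⁻¹.
Time required: Δt = C ΔT / F = 5.11×10^6 × 8.07 / 116 = 3.56×10^5 s.
In days: 3.56×10^5 s / (86400 s/day) = 4.11 days.

4.11 days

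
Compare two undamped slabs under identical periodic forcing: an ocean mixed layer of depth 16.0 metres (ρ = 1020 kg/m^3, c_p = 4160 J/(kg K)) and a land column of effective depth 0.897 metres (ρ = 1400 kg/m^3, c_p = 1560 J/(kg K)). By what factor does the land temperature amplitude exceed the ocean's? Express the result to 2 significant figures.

35

C_ocean = 1020 × 4160 × 16.0 = 6.79×10^7 J/(m²·K).
C_land = 1400 × 1560 × 0.897 = 1.96×10^6 J/(m²·K).
Undamped amplitude ∝ 1/C, so A_land/A_ocean = C_ocean/C_land = 34.7.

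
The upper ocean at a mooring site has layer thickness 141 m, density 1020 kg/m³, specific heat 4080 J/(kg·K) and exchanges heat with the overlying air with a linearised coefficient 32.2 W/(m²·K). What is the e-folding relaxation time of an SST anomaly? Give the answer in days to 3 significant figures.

Areal heat capacity C = ρ c_p D = 1020 × 4080 × 141 = 5.87×10^8 J/(m^2 K).
Relaxation time τ = C / λ = 5.87×10^8 / 32.2 = 1.82×10^7 s.
In days: 1.82×10^7 s / (86400 s/day) = 211 days.

211 days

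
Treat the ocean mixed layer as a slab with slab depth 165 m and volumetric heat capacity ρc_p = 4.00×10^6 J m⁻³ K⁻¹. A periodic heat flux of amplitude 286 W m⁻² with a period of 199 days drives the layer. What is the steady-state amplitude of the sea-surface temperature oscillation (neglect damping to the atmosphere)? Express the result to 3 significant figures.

Areal heat capacity C = ρc_p × D = 4.00×10^6 × 165 = 6.60×10^8 J/(m²·K).
Angular frequency ω = 2π / T = 2π / 1.72×10^7 s = 3.65×10^-7 s⁻¹.
Cω = 6.60×10^8 × 3.65×10^-7 = 241 W/(m²·K).
Amplitude A = F₀ / (Cω) = 286 / 241 = 1.19 K.

1.19 K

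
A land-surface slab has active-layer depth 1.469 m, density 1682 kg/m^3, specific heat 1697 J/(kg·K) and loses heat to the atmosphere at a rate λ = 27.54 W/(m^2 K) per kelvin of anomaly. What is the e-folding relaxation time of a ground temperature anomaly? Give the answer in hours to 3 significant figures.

42.3 hours

Areal heat capacity C = ρ c_p D = 1682 × 1697 × 1.469 = 4.19×10^6 J/(m²·K).
Relaxation time τ = C / λ = 4.19×10^6 / 27.54 = 1.52×10^5 s.
In hours: 1.52×10^5 s / (3600 s/hour) = 42.3 hours.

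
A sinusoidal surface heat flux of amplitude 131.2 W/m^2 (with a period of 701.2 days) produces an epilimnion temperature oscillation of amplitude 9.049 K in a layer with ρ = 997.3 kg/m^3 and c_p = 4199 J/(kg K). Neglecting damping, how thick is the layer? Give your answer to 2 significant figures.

ω = 2π / 6.06×10^7 s = 1.04×10^-7 s⁻¹.
Required C = F₀ / (A ω) = 131.2 / (9.049 × 1.04×10^-7) = 1.40×10^8 J/(m²·K).
D = C / (ρ c_p) = 1.40×10^8 / (997.3 × 4199) = 33.4 m.

33 m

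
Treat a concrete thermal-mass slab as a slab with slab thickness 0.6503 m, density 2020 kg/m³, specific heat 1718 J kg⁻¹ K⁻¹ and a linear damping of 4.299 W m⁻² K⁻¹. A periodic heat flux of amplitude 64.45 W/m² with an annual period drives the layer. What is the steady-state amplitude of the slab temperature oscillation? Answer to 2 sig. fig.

15 K

Areal heat capacity C = ρ c_p D = 2020 × 1718 × 0.6503 = 2.26×10^6 J/(m^2 K).
Angular frequency ω = 2π / T = 2π / 3.15×10^7 s = 1.99×10^-7 s⁻¹.
√((Cω)² + λ²) = √((0.450)² + 4.299²) = 4.32 W/(m²·K).
Amplitude A = F₀ / √((Cω)²+λ²) = 64.45 / 4.32 = 14.9 K.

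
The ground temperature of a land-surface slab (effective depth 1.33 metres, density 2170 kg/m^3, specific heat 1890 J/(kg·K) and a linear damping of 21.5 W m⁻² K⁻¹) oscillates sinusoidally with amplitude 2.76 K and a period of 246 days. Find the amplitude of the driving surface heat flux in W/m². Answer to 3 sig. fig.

59.5

Areal heat capacity C = ρ c_p D = 2170 × 1890 × 1.33 = 5.45×10^6 J/(m^2 K).
ω = 2π / 2.13×10^7 s = 2.96×10^-7 s⁻¹.
√((Cω)² + λ²) = √((1.61)² + 21.5²) = 21.6 W/(m²·K).
F₀ = A × √((Cω)²+λ²) = 2.76 × 21.6 = 59.5 W/m².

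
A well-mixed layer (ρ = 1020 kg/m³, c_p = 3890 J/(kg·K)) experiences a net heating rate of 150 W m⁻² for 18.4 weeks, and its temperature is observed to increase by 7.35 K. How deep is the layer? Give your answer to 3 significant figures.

57.2 m

Heat input Q = F Δt = 150 × 1.11×10^7 s = 1.67×10^9 J/m².
Required areal heat capacity C = Q / ΔT = 2.27×10^8 J/(m²·K).
Depth D = C / (ρ c_p) = 2.27×10^8 / (1020 × 3890) = 57.2 m.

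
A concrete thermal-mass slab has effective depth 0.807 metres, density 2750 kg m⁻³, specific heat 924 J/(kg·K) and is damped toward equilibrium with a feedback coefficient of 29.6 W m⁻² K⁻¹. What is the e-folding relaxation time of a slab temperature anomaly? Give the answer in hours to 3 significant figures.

Areal heat capacity C = ρ c_p D = 2750 × 924 × 0.807 = 2.05×10^6 J m⁻² K⁻¹.
Relaxation time τ = C / λ = 2.05×10^6 / 29.6 = 69300 s.
In hours: 69300 s / (3600 s/hour) = 19.2 hours.

19.2 hours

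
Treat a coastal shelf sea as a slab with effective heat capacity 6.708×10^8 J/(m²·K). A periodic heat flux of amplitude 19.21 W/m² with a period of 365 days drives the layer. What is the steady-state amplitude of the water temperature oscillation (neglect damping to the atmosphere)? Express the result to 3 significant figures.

Areal heat capacity C = 6.708×10^8 J/(m²·K) (given).
Angular frequency ω = 2π / T = 2π / 3.15×10^7 s = 1.99×10^-7 s⁻¹.
Cω = 6.71×10^8 × 1.99×10^-7 = 134 W/(m²·K).
Amplitude A = F₀ / (Cω) = 19.21 / 134 = 0.144 K.

0.144 K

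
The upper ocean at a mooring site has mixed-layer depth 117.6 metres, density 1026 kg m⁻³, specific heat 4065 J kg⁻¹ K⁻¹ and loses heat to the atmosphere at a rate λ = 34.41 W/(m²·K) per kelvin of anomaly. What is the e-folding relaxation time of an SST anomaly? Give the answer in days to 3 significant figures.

Areal heat capacity C = ρ c_p D = 1026 × 4065 × 117.6 = 4.90×10^8 J/(m^2 K).
Relaxation time τ = C / λ = 4.90×10^8 / 34.41 = 1.43×10^7 s.
In days: 1.43×10^7 s / (86400 s/day) = 165 days.

165 days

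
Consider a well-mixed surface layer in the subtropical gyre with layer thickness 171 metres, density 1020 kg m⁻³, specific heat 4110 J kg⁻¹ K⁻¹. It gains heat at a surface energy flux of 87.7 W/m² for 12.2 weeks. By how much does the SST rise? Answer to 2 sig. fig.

Areal heat capacity C = ρ c_p D = 1020 × 4110 × 171 = 7.17×10^8 J/(m²·K).
Net heat input Q = F Δt = 87.7 × (12.2 weeks × 6.048×10^5 s/week) = 6.47×10^8 J/m².
ΔT = Q / C = 6.47×10^8 / 7.17×10^8 = 0.903 K.

0.90 K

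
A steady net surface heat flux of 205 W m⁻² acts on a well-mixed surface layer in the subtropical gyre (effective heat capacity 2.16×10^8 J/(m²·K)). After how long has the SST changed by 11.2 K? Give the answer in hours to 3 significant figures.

3280 hours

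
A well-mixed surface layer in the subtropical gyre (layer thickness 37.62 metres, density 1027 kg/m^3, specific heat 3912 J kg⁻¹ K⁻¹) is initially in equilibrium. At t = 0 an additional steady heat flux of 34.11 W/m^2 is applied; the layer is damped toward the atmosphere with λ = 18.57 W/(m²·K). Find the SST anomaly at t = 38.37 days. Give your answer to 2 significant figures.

Areal heat capacity C = ρ c_p D = 1027 × 3912 × 37.62 = 1.51×10^8 J m⁻² K⁻¹.
τ = C / λ = 1.51×10^8 / 18.57 = 8.14×10^6 s.
Equilibrium anomaly ΔT_eq = F / λ = 34.11 / 18.57 = 1.84 K.
t = 38.37 days = 3.32×10^6 s, so t/τ = 0.407.
ΔT(t) = ΔT_eq (1 − e^(−t/τ)) = 1.84 × (1 − e^−0.407) = 0.615 K.

0.61 K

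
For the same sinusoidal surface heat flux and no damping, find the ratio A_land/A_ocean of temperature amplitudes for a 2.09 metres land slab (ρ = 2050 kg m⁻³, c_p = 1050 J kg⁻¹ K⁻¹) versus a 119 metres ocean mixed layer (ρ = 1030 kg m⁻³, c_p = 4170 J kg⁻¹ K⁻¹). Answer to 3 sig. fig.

C_ocean = 1030 × 4170 × 119 = 5.11×10^8 J/(m²·K).
C_land = 2050 × 1050 × 2.09 = 4.50×10^6 J/(m²·K).
Undamped amplitude ∝ 1/C, so A_land/A_ocean = C_ocean/C_land = 114.

114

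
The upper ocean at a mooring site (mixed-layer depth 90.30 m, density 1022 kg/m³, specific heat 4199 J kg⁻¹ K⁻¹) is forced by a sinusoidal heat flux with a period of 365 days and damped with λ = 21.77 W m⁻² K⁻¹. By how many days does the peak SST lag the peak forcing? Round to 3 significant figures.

75.3 days

Areal heat capacity C = ρ c_p D = 1022 × 4199 × 90.30 = 3.88×10^8 J/(m²·K).
ω = 2π / 3.15×10^7 s = 1.99×10^-7 s⁻¹.
Phase lag φ = arctan(Cω/λ) = arctan(77.2/21.77) = 1.30 rad.
Time lag = φ / ω = 1.30 / 1.99×10^-7 = 6.50×10^6 s = 75.3 days.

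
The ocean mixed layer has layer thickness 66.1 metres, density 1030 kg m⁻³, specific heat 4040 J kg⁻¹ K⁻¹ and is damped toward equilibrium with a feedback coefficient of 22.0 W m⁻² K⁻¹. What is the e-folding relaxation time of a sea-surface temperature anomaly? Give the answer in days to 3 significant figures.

Areal heat capacity C = ρ c_p D = 1030 × 4040 × 66.1 = 2.75×10^8 J m⁻² K⁻¹.
Relaxation time τ = C / λ = 2.75×10^8 / 22.0 = 1.25×10^7 s.
In days: 1.25×10^7 s / (86400 s/day) = 145 days.

145 days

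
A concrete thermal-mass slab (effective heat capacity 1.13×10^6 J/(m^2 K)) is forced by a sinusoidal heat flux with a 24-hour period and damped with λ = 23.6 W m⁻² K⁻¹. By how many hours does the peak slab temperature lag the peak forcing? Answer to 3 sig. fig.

Areal heat capacity C = 1.13×10^6 J/(m^2 K) (given).
ω = 2π / 86400 s = 7.27×10^-5 s⁻¹.
Phase lag φ = arctan(Cω/λ) = arctan(82.2/23.6) = 1.29 rad.
Time lag = φ / ω = 1.29 / 7.27×10^-5 = 17800 s = 4.93 hours.

4.93 hours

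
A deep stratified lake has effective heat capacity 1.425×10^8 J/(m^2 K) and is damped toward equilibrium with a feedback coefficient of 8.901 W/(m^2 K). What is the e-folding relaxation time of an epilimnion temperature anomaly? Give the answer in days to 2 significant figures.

190 days

Areal heat capacity C = 1.425×10^8 J/(m^2 K) (given).
Relaxation time τ = C / λ = 1.42×10^8 / 8.901 = 1.60×10^7 s.
In days: 1.60×10^7 s / (86400 s/day) = 185 days.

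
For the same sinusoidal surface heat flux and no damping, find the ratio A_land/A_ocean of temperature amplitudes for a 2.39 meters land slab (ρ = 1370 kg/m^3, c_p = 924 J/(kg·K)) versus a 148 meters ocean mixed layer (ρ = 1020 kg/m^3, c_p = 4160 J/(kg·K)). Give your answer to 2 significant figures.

210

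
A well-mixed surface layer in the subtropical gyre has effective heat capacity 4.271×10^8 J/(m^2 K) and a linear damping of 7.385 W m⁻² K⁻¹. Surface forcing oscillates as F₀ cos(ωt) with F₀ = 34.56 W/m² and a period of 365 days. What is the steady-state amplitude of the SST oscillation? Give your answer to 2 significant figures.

0.40 K

Areal heat capacity C = 4.271×10^8 J/(m^2 K) (given).
Angular frequency ω = 2π / T = 2π / 3.15×10^7 s = 1.99×10^-7 s⁻¹.
√((Cω)² + λ²) = √((85.1)² + 7.385²) = 85.4 W/(m²·K).
Amplitude A = F₀ / √((Cω)²+λ²) = 34.56 / 85.4 = 0.405 K.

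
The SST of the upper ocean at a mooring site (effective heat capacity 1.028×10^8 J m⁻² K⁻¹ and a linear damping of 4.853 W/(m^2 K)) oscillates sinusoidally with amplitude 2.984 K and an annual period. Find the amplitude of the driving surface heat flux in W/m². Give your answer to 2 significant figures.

63

Areal heat capacity C = 1.028×10^8 J m⁻² K⁻¹ (given).
ω = 2π / 3.15×10^7 s = 1.99×10^-7 s⁻¹.
√((Cω)² + λ²) = √((20.5)² + 4.853²) = 21.0 W/(m²·K).
F₀ = A × √((Cω)²+λ²) = 2.984 × 21.0 = 62.8 W/m².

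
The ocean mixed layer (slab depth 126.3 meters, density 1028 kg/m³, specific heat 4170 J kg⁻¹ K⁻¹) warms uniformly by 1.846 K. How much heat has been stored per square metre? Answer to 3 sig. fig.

9.99×10^8

Areal heat capacity C = ρ c_p D = 1028 × 4170 × 126.3 = 5.41×10^8 J/(m²·K).
ΔQ = C ΔT = 5.41×10^8 × 1.846 = 9.99×10^8 J/m².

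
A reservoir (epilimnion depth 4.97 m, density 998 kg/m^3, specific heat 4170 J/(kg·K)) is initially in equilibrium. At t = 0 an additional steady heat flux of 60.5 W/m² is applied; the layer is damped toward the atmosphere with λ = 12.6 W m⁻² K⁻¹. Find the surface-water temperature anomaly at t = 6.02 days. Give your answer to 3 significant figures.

1.30 K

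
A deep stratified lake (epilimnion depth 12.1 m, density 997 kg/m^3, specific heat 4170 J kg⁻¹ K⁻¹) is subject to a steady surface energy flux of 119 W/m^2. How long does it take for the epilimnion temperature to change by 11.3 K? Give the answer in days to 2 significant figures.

Areal heat capacity C = ρ c_p D = 997 × 4170 × 12.1 = 5.03×10^7 J/(m^2 K).
Time required: Δt = C ΔT / F = 5.03×10^7 × 11.3 / 119 = 4.78×10^6 s.
In days: 4.78×10^6 s / (86400 s/day) = 55.3 days.

55 days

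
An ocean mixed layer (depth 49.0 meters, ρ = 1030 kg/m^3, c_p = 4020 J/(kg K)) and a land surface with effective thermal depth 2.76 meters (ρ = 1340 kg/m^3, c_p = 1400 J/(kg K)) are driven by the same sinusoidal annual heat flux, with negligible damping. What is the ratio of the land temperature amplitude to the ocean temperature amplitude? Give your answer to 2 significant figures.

C_ocean = 1030 × 4020 × 49.0 = 2.03×10^8 J/(m²·K).
C_land = 1340 × 1400 × 2.76 = 5.18×10^6 J/(m²·K).
Undamped amplitude ∝ 1/C, so A_land/A_ocean = C_ocean/C_land = 39.2.

39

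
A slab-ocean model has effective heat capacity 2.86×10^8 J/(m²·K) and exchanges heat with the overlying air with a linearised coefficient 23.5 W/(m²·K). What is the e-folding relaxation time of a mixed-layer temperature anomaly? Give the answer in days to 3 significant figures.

141 days

Areal heat capacity C = 2.86×10^8 J/(m²·K) (given).
Relaxation time τ = C / λ = 2.86×10^8 / 23.5 = 1.22×10^7 s.
In days: 1.22×10^7 s / (86400 s/day) = 141 days.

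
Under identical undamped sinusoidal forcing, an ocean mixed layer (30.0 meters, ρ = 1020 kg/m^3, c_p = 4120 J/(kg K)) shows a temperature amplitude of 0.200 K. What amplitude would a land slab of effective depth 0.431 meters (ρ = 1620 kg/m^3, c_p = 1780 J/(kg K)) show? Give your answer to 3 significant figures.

20.3 K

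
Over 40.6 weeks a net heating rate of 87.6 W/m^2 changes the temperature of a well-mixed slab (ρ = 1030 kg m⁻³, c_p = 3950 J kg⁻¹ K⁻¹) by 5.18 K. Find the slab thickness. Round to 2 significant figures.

100 m

Heat input Q = F Δt = 87.6 × 2.46×10^7 s = 2.15×10^9 J/m².
Required areal heat capacity C = Q / ΔT = 4.15×10^8 J/(m²·K).
Depth D = C / (ρ c_p) = 4.15×10^8 / (1030 × 3950) = 102 m.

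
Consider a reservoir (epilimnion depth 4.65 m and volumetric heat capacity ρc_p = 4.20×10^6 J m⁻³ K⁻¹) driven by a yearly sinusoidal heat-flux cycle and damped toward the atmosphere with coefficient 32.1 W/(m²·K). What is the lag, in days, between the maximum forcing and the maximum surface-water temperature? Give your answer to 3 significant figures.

Areal heat capacity C = ρc_p × D = 4.20×10^6 × 4.65 = 1.95×10^7 J/(m²·K).
ω = 2π / 3.15×10^7 s = 1.99×10^-7 s⁻¹.
Phase lag φ = arctan(Cω/λ) = arctan(3.89/32.1) = 0.121 rad.
Time lag = φ / ω = 0.121 / 1.99×10^-7 = 6.05×10^5 s = 7.01 days.

7.01 days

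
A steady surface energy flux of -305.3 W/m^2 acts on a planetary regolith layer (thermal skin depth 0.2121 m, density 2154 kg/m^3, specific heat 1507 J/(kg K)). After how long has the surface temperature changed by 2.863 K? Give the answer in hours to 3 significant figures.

1.79 hours

Areal heat capacity C = ρ c_p D = 2154 × 1507 × 0.2121 = 6.88×10^5 J/(m²·K).
Time required: Δt = C ΔT / F = 6.88×10^5 × -2.863 / -305.3 = 6460 s.
In hours: 6460 s / (3600 s/hour) = 1.79 hours.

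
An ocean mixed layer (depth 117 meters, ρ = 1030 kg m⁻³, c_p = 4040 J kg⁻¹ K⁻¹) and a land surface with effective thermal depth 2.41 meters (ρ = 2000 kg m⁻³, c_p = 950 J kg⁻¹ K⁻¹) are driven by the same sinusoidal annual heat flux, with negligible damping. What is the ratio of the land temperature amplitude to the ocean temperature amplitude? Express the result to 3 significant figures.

C_ocean = 1030 × 4040 × 117 = 4.87×10^8 J/(m²·K).
C_land = 2000 × 950 × 2.41 = 4.58×10^6 J/(m²·K).
Undamped amplitude ∝ 1/C, so A_land/A_ocean = C_ocean/C_land = 106.

106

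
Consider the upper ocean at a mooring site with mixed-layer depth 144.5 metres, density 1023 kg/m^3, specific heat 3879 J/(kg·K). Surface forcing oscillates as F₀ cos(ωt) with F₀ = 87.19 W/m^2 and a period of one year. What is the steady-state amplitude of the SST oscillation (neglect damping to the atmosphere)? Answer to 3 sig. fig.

0.763 K

Areal heat capacity C = ρ c_p D = 1023 × 3879 × 144.5 = 5.73×10^8 J m⁻² K⁻¹.
Angular frequency ω = 2π / T = 2π / 3.15×10^7 s = 1.99×10^-7 s⁻¹.
Cω = 5.73×10^8 × 1.99×10^-7 = 114 W/(m²·K).
Amplitude A = F₀ / (Cω) = 87.19 / 114 = 0.763 K.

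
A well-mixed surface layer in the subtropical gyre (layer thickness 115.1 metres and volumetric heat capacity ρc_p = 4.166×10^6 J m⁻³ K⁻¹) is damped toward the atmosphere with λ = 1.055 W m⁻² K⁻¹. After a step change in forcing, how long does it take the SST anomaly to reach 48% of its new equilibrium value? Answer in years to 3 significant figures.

9.42 years

Areal heat capacity C = ρc_p × D = 4.166×10^6 × 115.1 = 4.80×10^8 J/(m^2 K).
τ = C / λ = 4.80×10^8 / 1.055 = 4.55×10^8 s.
Fraction reached: 1 − e^(−t/τ) = 0.48 ⇒ t = −τ ln(1 − 0.48) = τ × 0.654.
t = 2.97×10^8 s = 9.42 years.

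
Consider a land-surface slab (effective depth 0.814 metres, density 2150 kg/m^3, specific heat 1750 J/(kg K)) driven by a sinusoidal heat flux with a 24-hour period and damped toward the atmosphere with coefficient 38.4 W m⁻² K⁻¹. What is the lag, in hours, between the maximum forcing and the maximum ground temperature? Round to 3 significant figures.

Areal heat capacity C = ρ c_p D = 2150 × 1750 × 0.814 = 3.06×10^6 J/(m²·K).
ω = 2π / 86400 s = 7.27×10^-5 s⁻¹.
Phase lag φ = arctan(Cω/λ) = arctan(223/38.4) = 1.40 rad.
Time lag = φ / ω = 1.40 / 7.27×10^-5 = 19300 s = 5.35 hours.

5.35 hours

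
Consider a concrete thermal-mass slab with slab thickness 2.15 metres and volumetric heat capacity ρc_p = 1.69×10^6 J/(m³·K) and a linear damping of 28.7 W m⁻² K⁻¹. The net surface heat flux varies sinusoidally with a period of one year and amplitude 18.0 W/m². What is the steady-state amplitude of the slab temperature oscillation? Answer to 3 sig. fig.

Areal heat capacity C = ρc_p × D = 1.69×10^6 × 2.15 = 3.63×10^6 J/(m²·K).
Angular frequency ω = 2π / T = 2π / 3.15×10^7 s = 1.99×10^-7 s⁻¹.
√((Cω)² + λ²) = √((0.724)² + 28.7²) = 28.7 W/(m²·K).
Amplitude A = F₀ / √((Cω)²+λ²) = 18.0 / 28.7 = 0.627 K.

0.627 K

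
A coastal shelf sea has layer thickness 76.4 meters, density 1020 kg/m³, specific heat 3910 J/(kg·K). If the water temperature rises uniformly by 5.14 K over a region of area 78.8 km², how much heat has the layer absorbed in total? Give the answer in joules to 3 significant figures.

1.23×10^17 J

Areal heat capacity C = ρ c_p D = 1020 × 3910 × 76.4 = 3.05×10^8 J/(m^2 K).
Heat per unit area: q = C ΔT = 3.05×10^8 × 5.14 = 1.57×10^9 J/m².
Total heat: Q = q × A = 1.57×10^9 × (78.8 × 10⁶ m²) = 1.23×10^17 J.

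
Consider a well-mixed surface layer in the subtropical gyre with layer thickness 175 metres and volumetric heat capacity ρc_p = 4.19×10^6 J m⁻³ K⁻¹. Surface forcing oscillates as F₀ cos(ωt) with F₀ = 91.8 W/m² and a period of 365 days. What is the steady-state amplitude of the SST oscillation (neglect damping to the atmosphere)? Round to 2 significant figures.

0.63 K

Areal heat capacity C = ρc_p × D = 4.19×10^6 × 175 = 7.33×10^8 J m⁻² K⁻¹.
Angular frequency ω = 2π / T = 2π / 3.15×10^7 s = 1.99×10^-7 s⁻¹.
Cω = 7.33×10^8 × 1.99×10^-7 = 146 W/(m²·K).
Amplitude A = F₀ / (Cω) = 91.8 / 146 = 0.628 K.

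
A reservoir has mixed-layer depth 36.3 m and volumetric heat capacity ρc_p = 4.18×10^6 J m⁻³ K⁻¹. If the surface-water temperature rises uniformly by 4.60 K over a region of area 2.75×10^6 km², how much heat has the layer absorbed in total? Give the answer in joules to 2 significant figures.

Areal heat capacity C = ρc_p × D = 4.18×10^6 × 36.3 = 1.52×10^8 J m⁻² K⁻¹.
Heat per unit area: q = C ΔT = 1.52×10^8 × 4.60 = 6.98×10^8 J/m².
Total heat: Q = q × A = 6.98×10^8 × (2.75×10^6 × 10⁶ m²) = 1.92×10^21 J.

1.9×10^21 J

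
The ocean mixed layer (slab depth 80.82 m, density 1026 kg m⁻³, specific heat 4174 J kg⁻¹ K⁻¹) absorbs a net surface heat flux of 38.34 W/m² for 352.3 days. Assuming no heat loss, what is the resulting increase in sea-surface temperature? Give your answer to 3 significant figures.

3.37 K

Areal heat capacity C = ρ c_p D = 1026 × 4174 × 80.82 = 3.46×10^8 J/(m²·K).
Net heat input Q = F Δt = 38.34 × (352.3 days × 86400 s/day) = 1.17×10^9 J/m².
ΔT = Q / C = 1.17×10^9 / 3.46×10^8 = 3.37 K.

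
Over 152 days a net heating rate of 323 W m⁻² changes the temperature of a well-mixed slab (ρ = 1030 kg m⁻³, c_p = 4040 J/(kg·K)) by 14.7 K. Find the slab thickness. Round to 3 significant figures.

Heat input Q = F Δt = 323 × 1.31×10^7 s = 4.24×10^9 J/m².
Required areal heat capacity C = Q / ΔT = 2.89×10^8 J/(m²·K).
Depth D = C / (ρ c_p) = 2.89×10^8 / (1030 × 4040) = 69.3 m.

69.3 m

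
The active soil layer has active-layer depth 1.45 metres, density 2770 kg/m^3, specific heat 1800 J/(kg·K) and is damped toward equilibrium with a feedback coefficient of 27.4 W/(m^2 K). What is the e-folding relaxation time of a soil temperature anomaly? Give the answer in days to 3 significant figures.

3.05 days

Areal heat capacity C = ρ c_p D = 2770 × 1800 × 1.45 = 7.23×10^6 J m⁻² K⁻¹.
Relaxation time τ = C / λ = 7.23×10^6 / 27.4 = 2.64×10^5 s.
In days: 2.64×10^5 s / (86400 s/day) = 3.05 days.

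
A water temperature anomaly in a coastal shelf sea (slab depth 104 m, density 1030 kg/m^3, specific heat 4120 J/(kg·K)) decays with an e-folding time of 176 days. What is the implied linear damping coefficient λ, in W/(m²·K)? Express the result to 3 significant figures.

Areal heat capacity C = ρ c_p D = 1030 × 4120 × 104 = 4.41×10^8 J m⁻² K⁻¹.
τ = 176 days = 1.52×10^7 s.
λ = C / τ = 4.41×10^8 / 1.52×10^7 = 29.0 W/(m²·K).

29.0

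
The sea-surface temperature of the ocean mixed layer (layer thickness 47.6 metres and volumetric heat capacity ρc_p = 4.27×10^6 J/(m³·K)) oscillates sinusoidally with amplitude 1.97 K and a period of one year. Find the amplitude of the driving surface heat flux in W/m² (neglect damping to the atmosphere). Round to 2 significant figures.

80

Areal heat capacity C = ρc_p × D = 4.27×10^6 × 47.6 = 2.03×10^8 J/(m²·K).
ω = 2π / 3.15×10^7 s = 1.99×10^-7 s⁻¹.
Cω = 2.03×10^8 × 1.99×10^-7 = 40.5 W/(m²·K).
F₀ = A × Cω = 1.97 × 40.5 = 79.8 W/m².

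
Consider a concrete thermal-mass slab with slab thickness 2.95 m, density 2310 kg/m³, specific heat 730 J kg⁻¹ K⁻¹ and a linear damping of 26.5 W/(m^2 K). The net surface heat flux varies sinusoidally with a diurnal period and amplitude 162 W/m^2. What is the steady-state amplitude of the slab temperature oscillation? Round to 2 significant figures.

Areal heat capacity C = ρ c_p D = 2310 × 730 × 2.95 = 4.97×10^6 J/(m²·K).
Angular frequency ω = 2π / T = 2π / 86400 s = 7.27×10^-5 s⁻¹.
√((Cω)² + λ²) = √((362)² + 26.5²) = 363 W/(m²·K).
Amplitude A = F₀ / √((Cω)²+λ²) = 162 / 363 = 0.447 K.

0.45 K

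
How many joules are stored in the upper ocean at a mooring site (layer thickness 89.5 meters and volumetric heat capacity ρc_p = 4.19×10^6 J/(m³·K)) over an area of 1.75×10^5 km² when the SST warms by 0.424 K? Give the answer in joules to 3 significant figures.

Areal heat capacity C = ρc_p × D = 4.19×10^6 × 89.5 = 3.75×10^8 J/(m^2 K).
Heat per unit area: q = C ΔT = 3.75×10^8 × 0.424 = 1.59×10^8 J/m².
Total heat: Q = q × A = 1.59×10^8 × (1.75×10^5 × 10⁶ m²) = 2.78×10^19 J.

2.78×10^19 J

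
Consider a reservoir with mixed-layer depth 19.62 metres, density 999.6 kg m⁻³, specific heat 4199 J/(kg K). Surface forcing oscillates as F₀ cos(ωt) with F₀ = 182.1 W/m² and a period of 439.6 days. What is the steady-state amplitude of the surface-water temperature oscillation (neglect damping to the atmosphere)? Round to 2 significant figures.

13 K

Areal heat capacity C = ρ c_p D = 999.6 × 4199 × 19.62 = 8.24×10^7 J/(m²·K).
Angular frequency ω = 2π / T = 2π / 3.80×10^7 s = 1.65×10^-7 s⁻¹.
Cω = 8.24×10^7 × 1.65×10^-7 = 13.6 W/(m²·K).
Amplitude A = F₀ / (Cω) = 182.1 / 13.6 = 13.4 K.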